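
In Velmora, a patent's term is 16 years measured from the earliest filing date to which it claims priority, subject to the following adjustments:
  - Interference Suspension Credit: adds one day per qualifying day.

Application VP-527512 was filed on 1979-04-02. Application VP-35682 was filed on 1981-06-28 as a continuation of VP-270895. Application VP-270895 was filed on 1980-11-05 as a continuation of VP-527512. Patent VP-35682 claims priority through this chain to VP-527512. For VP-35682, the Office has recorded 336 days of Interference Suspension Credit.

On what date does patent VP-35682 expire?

March 3, 1996

Earliest priority filing: 2 April 1979.
Base term: 2 April 1979 + 16 years → 2 April 1995.
Interference Suspension Credit: +336 days → 3 March 1996.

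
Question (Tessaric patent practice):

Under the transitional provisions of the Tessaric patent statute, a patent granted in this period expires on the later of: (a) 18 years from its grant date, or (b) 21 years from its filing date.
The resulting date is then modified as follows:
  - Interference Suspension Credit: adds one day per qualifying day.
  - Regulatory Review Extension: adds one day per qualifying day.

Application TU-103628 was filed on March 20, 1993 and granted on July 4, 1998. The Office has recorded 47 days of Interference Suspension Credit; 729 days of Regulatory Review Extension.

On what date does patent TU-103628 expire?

(a) grant + 18 years → 4 July 2016.
(b) filing + 21 years → 20 March 2014.
Later of the two: 4 July 2016.
Interference Suspension Credit: +47 days → 20 August 2016.
Regulatory Review Extension: +729 days → 19 August 2018.

2018-08-19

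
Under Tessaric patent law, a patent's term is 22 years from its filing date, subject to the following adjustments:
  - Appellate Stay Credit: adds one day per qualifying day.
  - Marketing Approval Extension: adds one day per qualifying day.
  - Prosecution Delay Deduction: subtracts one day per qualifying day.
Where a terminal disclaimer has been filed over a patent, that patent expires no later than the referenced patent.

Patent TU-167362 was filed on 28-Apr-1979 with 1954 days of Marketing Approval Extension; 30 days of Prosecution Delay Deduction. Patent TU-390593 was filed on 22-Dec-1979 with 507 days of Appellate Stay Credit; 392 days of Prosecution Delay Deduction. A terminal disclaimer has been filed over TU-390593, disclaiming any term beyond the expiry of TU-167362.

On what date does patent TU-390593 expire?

April 16, 2002

Natural term of TU-390593:
  Base: filing + 22 years → 22 December 2001.
  Appellate Stay Credit: +507 days → 13 May 2003.
  Prosecution Delay Deduction: −392 days → 16 April 2002.
Expiry of referenced patent TU-167362:
  Base: filing + 22 years → 28 April 2001.
  Marketing Approval Extension: +1954 days → 3 September 2006.
  Prosecution Delay Deduction: −30 days → 4 August 2006.
Terminal disclaimer: TU-390593 expires on the earlier of 16 April 2002 and 4 August 2006.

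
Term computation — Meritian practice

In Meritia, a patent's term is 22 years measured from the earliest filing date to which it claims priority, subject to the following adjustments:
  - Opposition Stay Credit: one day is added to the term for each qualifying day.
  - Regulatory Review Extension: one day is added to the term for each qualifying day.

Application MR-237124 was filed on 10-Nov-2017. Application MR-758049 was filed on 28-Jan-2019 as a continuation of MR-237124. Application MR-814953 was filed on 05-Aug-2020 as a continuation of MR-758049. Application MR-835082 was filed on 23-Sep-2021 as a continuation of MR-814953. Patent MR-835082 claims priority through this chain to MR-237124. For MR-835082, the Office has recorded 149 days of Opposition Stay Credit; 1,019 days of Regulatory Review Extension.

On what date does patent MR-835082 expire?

Earliest priority filing: 10 November 2017.
Base term: 10 November 2017 + 22 years → 10 November 2039.
Opposition Stay Credit: +149 days → 7 April 2040.
Regulatory Review Extension: +1019 days → 21 January 2043.

2043-01-21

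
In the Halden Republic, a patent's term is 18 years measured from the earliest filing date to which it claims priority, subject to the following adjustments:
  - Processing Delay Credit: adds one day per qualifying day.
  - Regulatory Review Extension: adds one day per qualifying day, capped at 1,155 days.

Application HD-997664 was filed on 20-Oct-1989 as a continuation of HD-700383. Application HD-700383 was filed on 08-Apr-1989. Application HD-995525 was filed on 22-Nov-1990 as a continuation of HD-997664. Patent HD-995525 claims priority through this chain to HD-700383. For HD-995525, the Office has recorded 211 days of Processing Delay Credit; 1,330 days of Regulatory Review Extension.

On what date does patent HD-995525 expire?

Earliest priority filing: 8 April 1989.
Base term: 8 April 1989 + 18 years → 8 April 2007.
Processing Delay Credit: +211 days → 5 November 2007.
Regulatory Review Extension: 1330 days claimed exceeds the 1155-day cap, so +1155 days → 3 January 2011.

January 3, 2011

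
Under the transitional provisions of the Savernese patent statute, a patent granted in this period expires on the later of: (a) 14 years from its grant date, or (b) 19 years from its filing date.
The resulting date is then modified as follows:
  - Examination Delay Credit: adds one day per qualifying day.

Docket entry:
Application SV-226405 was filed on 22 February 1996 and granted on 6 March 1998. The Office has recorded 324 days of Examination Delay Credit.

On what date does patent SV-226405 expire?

2016-01-12

(a) grant + 14 years → 6 March 2012.
(b) filing + 19 years → 22 February 2015.
Later of the two: 22 February 2015.
Examination Delay Credit: +324 days → 12 January 2016.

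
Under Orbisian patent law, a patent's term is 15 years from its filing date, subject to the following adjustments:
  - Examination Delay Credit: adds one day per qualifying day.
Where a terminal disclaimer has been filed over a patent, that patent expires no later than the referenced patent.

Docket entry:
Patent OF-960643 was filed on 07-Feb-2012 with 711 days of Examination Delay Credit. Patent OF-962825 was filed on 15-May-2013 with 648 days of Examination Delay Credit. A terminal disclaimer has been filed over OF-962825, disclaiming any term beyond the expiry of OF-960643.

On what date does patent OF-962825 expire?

2029-01-18

Natural term of OF-962825:
  Base: filing + 15 years → 15 May 2028.
  Examination Delay Credit: +648 days → 22 February 2030.
Expiry of referenced patent OF-960643:
  Base: filing + 15 years → 7 February 2027.
  Examination Delay Credit: +711 days → 18 January 2029.
Terminal disclaimer: OF-962825 expires on the earlier of 22 February 2030 and 18 January 2029.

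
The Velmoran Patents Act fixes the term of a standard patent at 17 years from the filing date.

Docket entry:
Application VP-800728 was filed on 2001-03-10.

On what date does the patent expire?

March 10, 2018

Filing date + 17 years → 10 March 2018.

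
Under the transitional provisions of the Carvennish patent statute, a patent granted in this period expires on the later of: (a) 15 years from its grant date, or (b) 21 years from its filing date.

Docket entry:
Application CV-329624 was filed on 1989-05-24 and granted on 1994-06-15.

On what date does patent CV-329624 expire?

(a) grant + 15 years → 15 June 2009.
(b) filing + 21 years → 24 May 2010.
Later of the two: 24 May 2010.

2010-05-24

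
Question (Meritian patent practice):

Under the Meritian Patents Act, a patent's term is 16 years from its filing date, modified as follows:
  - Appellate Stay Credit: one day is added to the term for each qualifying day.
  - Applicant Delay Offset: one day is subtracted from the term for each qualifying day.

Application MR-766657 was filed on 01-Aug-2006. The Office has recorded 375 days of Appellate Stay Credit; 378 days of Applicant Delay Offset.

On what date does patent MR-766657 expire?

2022-07-29

Base term: filing date + 16 years → 1 August 2022.
Appellate Stay Credit: +375 days → 11 August 2023.
Applicant Delay Offset: −378 days → 29 July 2022.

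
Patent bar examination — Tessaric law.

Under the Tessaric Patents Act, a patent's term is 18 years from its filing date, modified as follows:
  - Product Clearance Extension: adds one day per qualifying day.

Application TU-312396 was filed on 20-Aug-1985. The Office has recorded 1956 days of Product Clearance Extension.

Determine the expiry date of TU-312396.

Base term: filing date + 18 years → 20 August 2003.
Product Clearance Extension: +1956 days → 27 December 2008.

2008-12-27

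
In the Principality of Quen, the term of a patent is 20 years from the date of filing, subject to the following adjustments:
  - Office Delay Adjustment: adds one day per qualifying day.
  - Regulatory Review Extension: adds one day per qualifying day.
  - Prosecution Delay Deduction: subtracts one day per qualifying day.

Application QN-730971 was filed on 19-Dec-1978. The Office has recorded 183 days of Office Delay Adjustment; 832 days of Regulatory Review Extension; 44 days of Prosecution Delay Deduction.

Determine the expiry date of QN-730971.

2001-08-16

Base term: filing date + 20 years → 19 December 1998.
Office Delay Adjustment: +183 days → 20 June 1999.
Regulatory Review Extension: +832 days → 29 September 2001.
Prosecution Delay Deduction: −44 days → 16 August 2001.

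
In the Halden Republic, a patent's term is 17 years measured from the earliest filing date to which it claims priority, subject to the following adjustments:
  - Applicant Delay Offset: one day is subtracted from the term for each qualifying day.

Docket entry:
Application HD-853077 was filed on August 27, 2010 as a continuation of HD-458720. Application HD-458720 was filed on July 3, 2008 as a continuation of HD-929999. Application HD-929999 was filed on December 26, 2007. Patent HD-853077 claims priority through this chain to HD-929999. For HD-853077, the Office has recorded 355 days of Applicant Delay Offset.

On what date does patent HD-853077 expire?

2024-01-06

Earliest priority filing: 26 December 2007.
Base term: 26 December 2007 + 17 years → 26 December 2024.
Applicant Delay Offset: −355 days → 6 January 2024.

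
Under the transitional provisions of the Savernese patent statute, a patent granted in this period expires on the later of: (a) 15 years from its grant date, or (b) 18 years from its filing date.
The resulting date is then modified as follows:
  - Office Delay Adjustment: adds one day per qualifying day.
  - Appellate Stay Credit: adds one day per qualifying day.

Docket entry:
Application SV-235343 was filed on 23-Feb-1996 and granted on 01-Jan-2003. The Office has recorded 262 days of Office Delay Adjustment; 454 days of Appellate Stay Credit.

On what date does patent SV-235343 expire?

(a) grant + 15 years → 1 January 2018.
(b) filing + 18 years → 23 February 2014.
Later of the two: 1 January 2018.
Office Delay Adjustment: +262 days → 20 September 2018.
Appellate Stay Credit: +454 days → 18 December 2019.

December 18, 2019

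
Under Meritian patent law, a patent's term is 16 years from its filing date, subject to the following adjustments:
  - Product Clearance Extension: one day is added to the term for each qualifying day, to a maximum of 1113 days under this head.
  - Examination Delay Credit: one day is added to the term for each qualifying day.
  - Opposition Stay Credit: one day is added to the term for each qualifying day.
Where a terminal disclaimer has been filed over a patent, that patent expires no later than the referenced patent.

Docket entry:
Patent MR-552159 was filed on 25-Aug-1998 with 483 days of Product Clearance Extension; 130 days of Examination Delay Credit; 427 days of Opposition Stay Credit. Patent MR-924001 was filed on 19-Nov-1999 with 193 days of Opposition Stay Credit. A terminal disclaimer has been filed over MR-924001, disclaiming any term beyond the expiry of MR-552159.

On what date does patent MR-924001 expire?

Natural term of MR-924001:
  Base: filing + 16 years → 19 November 2015.
  Opposition Stay Credit: +193 days → 30 May 2016.
Expiry of referenced patent MR-552159:
  Base: filing + 16 years → 25 August 2014.
  Product Clearance Extension: 483 days (within the 1113-day cap) → +483 days → 21 December 2015.
  Examination Delay Credit: +130 days → 29 April 2016.
  Opposition Stay Credit: +427 days → 30 June 2017.
Terminal disclaimer: MR-924001 expires on the earlier of 30 May 2016 and 30 June 2017.

2016-05-30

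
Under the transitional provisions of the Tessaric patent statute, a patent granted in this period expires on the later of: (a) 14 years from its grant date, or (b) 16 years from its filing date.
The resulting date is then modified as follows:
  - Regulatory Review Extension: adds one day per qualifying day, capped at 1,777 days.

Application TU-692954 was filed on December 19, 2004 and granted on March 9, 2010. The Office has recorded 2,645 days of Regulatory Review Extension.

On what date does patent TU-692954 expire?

January 19, 2029

(a) grant + 14 years → 9 March 2024.
(b) filing + 16 years → 19 December 2020.
Later of the two: 9 March 2024.
Regulatory Review Extension: 2645 days claimed exceeds the 1777-day cap, so +1777 days → 19 January 2029.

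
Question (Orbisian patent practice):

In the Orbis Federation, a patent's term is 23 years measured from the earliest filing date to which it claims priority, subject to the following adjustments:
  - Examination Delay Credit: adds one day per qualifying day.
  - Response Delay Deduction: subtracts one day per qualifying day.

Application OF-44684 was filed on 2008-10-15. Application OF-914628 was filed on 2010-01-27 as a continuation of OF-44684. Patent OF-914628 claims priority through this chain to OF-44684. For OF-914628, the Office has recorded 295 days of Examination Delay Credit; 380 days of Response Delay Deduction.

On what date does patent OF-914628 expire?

2031-07-22

Earliest priority filing: 15 October 2008.
Base term: 15 October 2008 + 23 years → 15 October 2031.
Examination Delay Credit: +295 days → 5 August 2032.
Response Delay Deduction: −380 days → 22 July 2031.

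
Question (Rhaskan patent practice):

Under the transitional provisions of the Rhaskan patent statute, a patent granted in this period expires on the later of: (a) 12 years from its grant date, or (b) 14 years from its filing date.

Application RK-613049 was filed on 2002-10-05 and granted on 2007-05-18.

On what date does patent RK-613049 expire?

2019-05-18

(a) grant + 12 years → 18 May 2019.
(b) filing + 14 years → 5 October 2016.
Later of the two: 18 May 2019.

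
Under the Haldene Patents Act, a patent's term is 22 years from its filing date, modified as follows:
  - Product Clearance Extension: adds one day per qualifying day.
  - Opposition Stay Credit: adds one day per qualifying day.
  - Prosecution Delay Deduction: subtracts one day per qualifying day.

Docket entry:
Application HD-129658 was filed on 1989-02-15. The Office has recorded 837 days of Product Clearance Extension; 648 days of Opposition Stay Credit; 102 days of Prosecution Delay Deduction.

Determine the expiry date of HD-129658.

Base term: filing date + 22 years → 15 February 2011.
Product Clearance Extension: +837 days → 1 June 2013.
Opposition Stay Credit: +648 days → 11 March 2015.
Prosecution Delay Deduction: −102 days → 29 November 2014.

November 29, 2014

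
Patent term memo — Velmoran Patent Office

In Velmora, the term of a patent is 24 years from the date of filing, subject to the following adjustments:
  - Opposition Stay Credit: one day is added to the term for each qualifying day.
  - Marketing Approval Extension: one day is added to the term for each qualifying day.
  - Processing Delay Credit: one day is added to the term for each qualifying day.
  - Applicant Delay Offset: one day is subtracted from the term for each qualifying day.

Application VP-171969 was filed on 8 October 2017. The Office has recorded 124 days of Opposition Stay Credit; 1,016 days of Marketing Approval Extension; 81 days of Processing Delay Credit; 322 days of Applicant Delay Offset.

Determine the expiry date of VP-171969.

2044-03-25

Base term: filing date + 24 years → 8 October 2041.
Opposition Stay Credit: +124 days → 9 February 2042.
Marketing Approval Extension: +1016 days → 21 November 2044.
Processing Delay Credit: +81 days → 10 February 2045.
Applicant Delay Offset: −322 days → 25 March 2044.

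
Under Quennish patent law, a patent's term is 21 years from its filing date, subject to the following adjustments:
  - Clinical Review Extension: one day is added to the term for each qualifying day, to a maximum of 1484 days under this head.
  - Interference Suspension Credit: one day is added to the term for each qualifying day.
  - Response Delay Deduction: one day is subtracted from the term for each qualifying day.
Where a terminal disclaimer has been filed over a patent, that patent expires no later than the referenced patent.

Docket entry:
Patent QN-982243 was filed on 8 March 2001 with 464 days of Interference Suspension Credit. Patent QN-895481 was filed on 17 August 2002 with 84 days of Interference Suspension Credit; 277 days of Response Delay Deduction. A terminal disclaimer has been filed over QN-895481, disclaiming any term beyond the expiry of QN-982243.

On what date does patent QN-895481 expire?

February 5, 2023

Natural term of QN-895481:
  Base: filing + 21 years → 17 August 2023.
  Interference Suspension Credit: +84 days → 9 November 2023.
  Response Delay Deduction: −277 days → 5 February 2023.
Expiry of referenced patent QN-982243:
  Base: filing + 21 years → 8 March 2022.
  Interference Suspension Credit: +464 days → 15 June 2023.
Terminal disclaimer: QN-895481 expires on the earlier of 5 February 2023 and 15 June 2023.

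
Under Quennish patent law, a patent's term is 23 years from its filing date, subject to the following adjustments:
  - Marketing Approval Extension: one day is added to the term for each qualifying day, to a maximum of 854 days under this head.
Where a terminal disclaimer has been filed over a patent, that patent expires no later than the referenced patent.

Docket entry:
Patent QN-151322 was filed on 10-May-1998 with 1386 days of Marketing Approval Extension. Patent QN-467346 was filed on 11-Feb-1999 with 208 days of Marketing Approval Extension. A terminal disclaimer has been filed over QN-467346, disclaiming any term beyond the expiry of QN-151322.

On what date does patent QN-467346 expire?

2022-09-07

Natural term of QN-467346:
  Base: filing + 23 years → 11 February 2022.
  Marketing Approval Extension: 208 days (within the 854-day cap) → +208 days → 7 September 2022.
Expiry of referenced patent QN-151322:
  Base: filing + 23 years → 10 May 2021.
  Marketing Approval Extension: 1386 days claimed exceeds the 854-day cap, so +854 days → 11 September 2023.
Terminal disclaimer: QN-467346 expires on the earlier of 7 September 2022 and 11 September 2023.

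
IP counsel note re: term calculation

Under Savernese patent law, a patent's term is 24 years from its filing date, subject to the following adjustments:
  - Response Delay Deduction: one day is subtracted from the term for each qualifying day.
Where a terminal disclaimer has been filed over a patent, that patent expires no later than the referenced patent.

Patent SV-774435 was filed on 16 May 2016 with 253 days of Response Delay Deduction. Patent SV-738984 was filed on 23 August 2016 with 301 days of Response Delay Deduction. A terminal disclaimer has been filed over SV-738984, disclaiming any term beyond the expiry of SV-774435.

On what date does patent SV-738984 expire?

Natural term of SV-738984:
  Base: filing + 24 years → 23 August 2040.
  Response Delay Deduction: −301 days → 27 October 2039.
Expiry of referenced patent SV-774435:
  Base: filing + 24 years → 16 May 2040.
  Response Delay Deduction: −253 days → 6 September 2039.
Terminal disclaimer: SV-738984 expires on the earlier of 27 October 2039 and 6 September 2039.

2039-09-06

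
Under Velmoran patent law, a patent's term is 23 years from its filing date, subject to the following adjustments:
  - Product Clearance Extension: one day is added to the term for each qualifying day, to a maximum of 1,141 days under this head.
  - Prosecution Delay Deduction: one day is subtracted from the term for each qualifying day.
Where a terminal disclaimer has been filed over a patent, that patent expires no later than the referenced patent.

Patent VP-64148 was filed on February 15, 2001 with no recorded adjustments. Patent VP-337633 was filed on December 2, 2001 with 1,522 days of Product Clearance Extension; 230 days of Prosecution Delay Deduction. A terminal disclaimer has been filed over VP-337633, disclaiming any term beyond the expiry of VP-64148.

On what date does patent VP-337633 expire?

Natural term of VP-337633:
  Base: filing + 23 years → 2 December 2024.
  Product Clearance Extension: 1522 days claimed exceeds the 1141-day cap, so +1141 days → 17 January 2028.
  Prosecution Delay Deduction: −230 days → 1 June 2027.
Expiry of referenced patent VP-64148:
  Base: filing + 23 years → 15 February 2024.
Terminal disclaimer: VP-337633 expires on the earlier of 1 June 2027 and 15 February 2024.

2024-02-15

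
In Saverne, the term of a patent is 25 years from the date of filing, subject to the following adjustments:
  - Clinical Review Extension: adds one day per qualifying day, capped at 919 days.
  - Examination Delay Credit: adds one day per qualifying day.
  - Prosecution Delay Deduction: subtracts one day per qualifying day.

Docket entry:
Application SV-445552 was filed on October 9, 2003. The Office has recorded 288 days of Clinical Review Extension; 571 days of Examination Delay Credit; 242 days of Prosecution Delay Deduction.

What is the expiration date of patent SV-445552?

Base term: filing date + 25 years → 9 October 2028.
Clinical Review Extension: 288 days (within the 919-day cap) → +288 days → 24 July 2029.
Examination Delay Credit: +571 days → 15 February 2031.
Prosecution Delay Deduction: −242 days → 18 June 2030.

2030-06-18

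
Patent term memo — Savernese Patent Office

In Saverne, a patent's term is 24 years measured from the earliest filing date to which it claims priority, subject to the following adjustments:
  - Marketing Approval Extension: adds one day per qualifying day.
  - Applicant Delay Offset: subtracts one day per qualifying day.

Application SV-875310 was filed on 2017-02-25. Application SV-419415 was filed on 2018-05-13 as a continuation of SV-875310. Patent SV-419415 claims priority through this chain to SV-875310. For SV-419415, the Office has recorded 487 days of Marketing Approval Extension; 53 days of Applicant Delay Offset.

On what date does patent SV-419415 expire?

Earliest priority filing: 25 February 2017.
Base term: 25 February 2017 + 24 years → 25 February 2041.
Marketing Approval Extension: +487 days → 27 June 2042.
Applicant Delay Offset: −53 days → 5 May 2042.

May 5, 2042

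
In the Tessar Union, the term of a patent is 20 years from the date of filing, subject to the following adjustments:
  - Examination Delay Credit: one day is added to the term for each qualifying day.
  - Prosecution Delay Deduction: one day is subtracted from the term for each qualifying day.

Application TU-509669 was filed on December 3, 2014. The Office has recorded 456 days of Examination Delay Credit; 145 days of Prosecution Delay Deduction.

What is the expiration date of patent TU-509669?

2035-10-10

Base term: filing date + 20 years → 3 December 2034.
Examination Delay Credit: +456 days → 3 March 2036.
Prosecution Delay Deduction: −145 days → 10 October 2035.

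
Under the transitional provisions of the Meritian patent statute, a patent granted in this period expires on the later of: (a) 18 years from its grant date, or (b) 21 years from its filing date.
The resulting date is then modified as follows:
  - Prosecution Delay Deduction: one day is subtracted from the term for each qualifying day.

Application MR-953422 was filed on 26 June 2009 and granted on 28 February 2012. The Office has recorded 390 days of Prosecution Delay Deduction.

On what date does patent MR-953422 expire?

(a) grant + 18 years → 28 February 2030.
(b) filing + 21 years → 26 June 2030.
Later of the two: 26 June 2030.
Prosecution Delay Deduction: −390 days → 1 June 2029.

2029-06-01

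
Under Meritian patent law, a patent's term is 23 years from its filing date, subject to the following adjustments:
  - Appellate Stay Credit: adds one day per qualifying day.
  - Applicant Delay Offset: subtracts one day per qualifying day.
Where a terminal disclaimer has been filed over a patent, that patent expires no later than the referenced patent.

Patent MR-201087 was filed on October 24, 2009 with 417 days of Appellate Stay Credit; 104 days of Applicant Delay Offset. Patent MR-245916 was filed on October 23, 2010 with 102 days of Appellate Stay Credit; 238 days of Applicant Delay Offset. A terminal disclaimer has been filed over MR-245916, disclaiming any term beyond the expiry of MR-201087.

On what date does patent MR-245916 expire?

Natural term of MR-245916:
  Base: filing + 23 years → 23 October 2033.
  Appellate Stay Credit: +102 days → 2 February 2034.
  Applicant Delay Offset: −238 days → 9 June 2033.
Expiry of referenced patent MR-201087:
  Base: filing + 23 years → 24 October 2032.
  Appellate Stay Credit: +417 days → 15 December 2033.
  Applicant Delay Offset: −104 days → 2 September 2033.
Terminal disclaimer: MR-245916 expires on the earlier of 9 June 2033 and 2 September 2033.

2033-06-09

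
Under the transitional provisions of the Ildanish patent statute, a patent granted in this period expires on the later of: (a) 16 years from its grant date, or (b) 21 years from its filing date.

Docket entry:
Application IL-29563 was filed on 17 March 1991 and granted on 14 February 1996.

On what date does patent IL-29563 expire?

2012-03-17

(a) grant + 16 years → 14 February 2012.
(b) filing + 21 years → 17 March 2012.
Later of the two: 17 March 2012.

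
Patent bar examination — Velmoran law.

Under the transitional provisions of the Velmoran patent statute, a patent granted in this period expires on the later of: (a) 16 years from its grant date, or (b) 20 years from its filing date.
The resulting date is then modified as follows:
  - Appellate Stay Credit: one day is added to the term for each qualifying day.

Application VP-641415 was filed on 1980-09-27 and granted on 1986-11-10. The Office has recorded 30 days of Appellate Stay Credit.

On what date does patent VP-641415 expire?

December 10, 2002

(a) grant + 16 years → 10 November 2002.
(b) filing + 20 years → 27 September 2000.
Later of the two: 10 November 2002.
Appellate Stay Credit: +30 days → 10 December 2002.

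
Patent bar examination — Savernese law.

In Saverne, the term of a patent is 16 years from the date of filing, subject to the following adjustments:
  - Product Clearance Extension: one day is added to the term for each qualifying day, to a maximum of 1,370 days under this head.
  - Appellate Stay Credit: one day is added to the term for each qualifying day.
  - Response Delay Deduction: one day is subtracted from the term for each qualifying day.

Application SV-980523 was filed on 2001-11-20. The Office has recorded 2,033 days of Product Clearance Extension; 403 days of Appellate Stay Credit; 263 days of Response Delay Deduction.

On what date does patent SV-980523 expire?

Base term: filing date + 16 years → 20 November 2017.
Product Clearance Extension: 2033 days claimed exceeds the 1370-day cap, so +1370 days → 21 August 2021.
Appellate Stay Credit: +403 days → 28 September 2022.
Response Delay Deduction: −263 days → 8 January 2022.

January 8, 2022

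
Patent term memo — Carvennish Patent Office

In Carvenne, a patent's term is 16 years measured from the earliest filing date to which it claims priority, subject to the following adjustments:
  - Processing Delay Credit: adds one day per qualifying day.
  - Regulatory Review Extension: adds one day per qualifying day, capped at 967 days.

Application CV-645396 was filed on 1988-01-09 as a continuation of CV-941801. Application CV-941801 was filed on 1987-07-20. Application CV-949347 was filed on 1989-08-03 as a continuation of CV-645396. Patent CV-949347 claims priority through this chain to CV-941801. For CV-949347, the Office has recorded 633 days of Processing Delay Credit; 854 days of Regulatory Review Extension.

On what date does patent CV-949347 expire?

August 15, 2007

Earliest priority filing: 20 July 1987.
Base term: 20 July 1987 + 16 years → 20 July 2003.
Processing Delay Credit: +633 days → 13 April 2005.
Regulatory Review Extension: 854 days (within the 967-day cap) → +854 days → 15 August 2007.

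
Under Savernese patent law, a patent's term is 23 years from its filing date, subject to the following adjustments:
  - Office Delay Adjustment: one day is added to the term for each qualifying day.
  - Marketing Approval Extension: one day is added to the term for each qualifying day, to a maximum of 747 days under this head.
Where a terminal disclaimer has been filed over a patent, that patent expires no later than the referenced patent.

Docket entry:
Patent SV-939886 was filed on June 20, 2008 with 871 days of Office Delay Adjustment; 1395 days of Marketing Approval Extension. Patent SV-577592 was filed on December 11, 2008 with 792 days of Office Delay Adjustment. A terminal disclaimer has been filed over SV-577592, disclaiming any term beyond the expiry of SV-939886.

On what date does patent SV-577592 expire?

February 10, 2034

Natural term of SV-577592:
  Base: filing + 23 years → 11 December 2031.
  Office Delay Adjustment: +792 days → 10 February 2034.
Expiry of referenced patent SV-939886:
  Base: filing + 23 years → 20 June 2031.
  Office Delay Adjustment: +871 days → 7 November 2033.
  Marketing Approval Extension: 1395 days claimed exceeds the 747-day cap, so +747 days → 24 November 2035.
Terminal disclaimer: SV-577592 expires on the earlier of 10 February 2034 and 24 November 2035.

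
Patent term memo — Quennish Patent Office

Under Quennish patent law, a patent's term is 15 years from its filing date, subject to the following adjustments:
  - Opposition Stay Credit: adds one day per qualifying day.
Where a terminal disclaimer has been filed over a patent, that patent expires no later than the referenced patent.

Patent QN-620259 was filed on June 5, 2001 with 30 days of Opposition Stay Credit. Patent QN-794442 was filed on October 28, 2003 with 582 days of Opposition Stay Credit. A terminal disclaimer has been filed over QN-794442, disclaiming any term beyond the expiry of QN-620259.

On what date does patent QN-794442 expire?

Natural term of QN-794442:
  Base: filing + 15 years → 28 October 2018.
  Opposition Stay Credit: +582 days → 1 June 2020.
Expiry of referenced patent QN-620259:
  Base: filing + 15 years → 5 June 2016.
  Opposition Stay Credit: +30 days → 5 July 2016.
Terminal disclaimer: QN-794442 expires on the earlier of 1 June 2020 and 5 July 2016.

July 5, 2016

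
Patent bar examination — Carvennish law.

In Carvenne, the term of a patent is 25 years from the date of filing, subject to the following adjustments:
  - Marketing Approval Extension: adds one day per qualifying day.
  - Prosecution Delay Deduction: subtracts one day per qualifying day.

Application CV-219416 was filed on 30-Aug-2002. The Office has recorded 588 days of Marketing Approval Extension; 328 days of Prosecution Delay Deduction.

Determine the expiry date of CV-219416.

May 16, 2028

Base term: filing date + 25 years → 30 August 2027.
Marketing Approval Extension: +588 days → 9 April 2029.
Prosecution Delay Deduction: −328 days → 16 May 2028.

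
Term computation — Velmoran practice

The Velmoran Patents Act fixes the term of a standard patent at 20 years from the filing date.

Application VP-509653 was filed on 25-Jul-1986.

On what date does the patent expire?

July 25, 2006

Filing date + 20 years → 25 July 2006.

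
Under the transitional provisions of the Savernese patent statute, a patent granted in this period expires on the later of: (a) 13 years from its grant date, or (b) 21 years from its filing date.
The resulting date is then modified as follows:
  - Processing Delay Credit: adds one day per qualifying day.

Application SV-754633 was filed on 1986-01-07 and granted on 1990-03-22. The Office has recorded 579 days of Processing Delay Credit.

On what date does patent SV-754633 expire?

August 8, 2008

(a) grant + 13 years → 22 March 2003.
(b) filing + 21 years → 7 January 2007.
Later of the two: 7 January 2007.
Processing Delay Credit: +579 days → 8 August 2008.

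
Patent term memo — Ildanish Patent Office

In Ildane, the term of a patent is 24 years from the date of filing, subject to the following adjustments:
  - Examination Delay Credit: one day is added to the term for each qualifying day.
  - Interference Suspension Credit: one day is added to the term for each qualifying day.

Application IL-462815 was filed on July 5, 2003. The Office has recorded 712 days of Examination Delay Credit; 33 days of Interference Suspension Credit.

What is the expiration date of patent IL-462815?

Base term: filing date + 24 years → 5 July 2027.
Examination Delay Credit: +712 days → 16 June 2029.
Interference Suspension Credit: +33 days → 19 July 2029.

July 19, 2029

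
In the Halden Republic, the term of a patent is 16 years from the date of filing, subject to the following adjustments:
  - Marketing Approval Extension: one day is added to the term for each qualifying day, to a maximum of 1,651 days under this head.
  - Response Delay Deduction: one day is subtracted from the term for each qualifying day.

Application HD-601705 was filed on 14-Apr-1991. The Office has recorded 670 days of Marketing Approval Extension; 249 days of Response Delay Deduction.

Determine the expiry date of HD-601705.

June 8, 2008

Base term: filing date + 16 years → 14 April 2007.
Marketing Approval Extension: 670 days (within the 1651-day cap) → +670 days → 12 February 2009.
Response Delay Deduction: −249 days → 8 June 2008.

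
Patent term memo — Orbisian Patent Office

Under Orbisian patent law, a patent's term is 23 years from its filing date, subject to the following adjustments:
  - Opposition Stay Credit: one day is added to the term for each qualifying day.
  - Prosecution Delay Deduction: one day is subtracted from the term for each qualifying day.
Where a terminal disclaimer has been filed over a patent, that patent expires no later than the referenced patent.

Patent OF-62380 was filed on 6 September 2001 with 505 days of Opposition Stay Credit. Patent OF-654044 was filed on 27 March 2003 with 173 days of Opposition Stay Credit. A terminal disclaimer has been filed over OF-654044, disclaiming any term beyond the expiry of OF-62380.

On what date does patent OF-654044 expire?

2026-01-24

Natural term of OF-654044:
  Base: filing + 23 years → 27 March 2026.
  Opposition Stay Credit: +173 days → 16 September 2026.
Expiry of referenced patent OF-62380:
  Base: filing + 23 years → 6 September 2024.
  Opposition Stay Credit: +505 days → 24 January 2026.
Terminal disclaimer: OF-654044 expires on the earlier of 16 September 2026 and 24 January 2026.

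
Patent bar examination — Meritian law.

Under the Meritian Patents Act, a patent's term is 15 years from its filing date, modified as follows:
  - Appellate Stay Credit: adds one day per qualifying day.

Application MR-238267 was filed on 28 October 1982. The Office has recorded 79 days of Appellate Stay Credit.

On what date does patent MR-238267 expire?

Base term: filing date + 15 years → 28 October 1997.
Appellate Stay Credit: +79 days → 15 January 1998.

January 15, 1998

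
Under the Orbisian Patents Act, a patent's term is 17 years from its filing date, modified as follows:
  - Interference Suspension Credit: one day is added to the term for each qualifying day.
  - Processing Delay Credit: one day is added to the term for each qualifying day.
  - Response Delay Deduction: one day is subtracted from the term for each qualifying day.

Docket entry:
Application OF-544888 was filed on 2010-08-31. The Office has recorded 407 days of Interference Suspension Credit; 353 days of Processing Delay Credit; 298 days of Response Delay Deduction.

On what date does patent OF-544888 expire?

2028-12-05

Base term: filing date + 17 years → 31 August 2027.
Interference Suspension Credit: +407 days → 11 October 2028.
Processing Delay Credit: +353 days → 29 September 2029.
Response Delay Deduction: −298 days → 5 December 2028.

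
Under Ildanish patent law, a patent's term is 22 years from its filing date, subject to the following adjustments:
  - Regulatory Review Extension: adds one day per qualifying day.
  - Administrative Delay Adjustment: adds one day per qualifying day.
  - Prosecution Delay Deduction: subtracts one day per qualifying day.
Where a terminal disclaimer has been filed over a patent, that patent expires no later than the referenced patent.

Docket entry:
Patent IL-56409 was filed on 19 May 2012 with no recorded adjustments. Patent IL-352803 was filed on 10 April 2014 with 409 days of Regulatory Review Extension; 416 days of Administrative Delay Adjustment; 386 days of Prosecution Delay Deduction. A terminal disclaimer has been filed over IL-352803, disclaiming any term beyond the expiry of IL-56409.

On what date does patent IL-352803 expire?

2034-05-19

Natural term of IL-352803:
  Base: filing + 22 years → 10 April 2036.
  Regulatory Review Extension: +409 days → 24 May 2037.
  Administrative Delay Adjustment: +416 days → 14 July 2038.
  Prosecution Delay Deduction: −386 days → 23 June 2037.
Expiry of referenced patent IL-56409:
  Base: filing + 22 years → 19 May 2034.
Terminal disclaimer: IL-352803 expires on the earlier of 23 June 2037 and 19 May 2034.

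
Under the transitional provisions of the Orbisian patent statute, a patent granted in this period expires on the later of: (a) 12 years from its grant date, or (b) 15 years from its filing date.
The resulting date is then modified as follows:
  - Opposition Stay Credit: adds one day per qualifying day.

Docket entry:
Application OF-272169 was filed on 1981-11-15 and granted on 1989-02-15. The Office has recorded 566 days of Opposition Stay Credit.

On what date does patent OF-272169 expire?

(a) grant + 12 years → 15 February 2001.
(b) filing + 15 years → 15 November 1996.
Later of the two: 15 February 2001.
Opposition Stay Credit: +566 days → 4 September 2002.

2002-09-04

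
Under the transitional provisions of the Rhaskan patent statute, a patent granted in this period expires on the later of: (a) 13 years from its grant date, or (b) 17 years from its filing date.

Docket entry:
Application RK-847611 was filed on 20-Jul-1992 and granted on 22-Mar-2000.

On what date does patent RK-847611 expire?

(a) grant + 13 years → 22 March 2013.
(b) filing + 17 years → 20 July 2009.
Later of the two: 22 March 2013.

2013-03-22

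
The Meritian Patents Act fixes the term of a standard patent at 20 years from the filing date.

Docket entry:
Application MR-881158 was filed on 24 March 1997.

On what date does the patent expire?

Filing date + 20 years → 24 March 2017.

March 24, 2017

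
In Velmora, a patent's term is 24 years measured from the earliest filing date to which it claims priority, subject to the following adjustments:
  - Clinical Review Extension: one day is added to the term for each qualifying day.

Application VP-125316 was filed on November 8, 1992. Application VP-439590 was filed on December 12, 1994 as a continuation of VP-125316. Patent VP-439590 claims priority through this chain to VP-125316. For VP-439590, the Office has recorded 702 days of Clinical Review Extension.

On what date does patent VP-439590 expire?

Earliest priority filing: 8 November 1992.
Base term: 8 November 1992 + 24 years → 8 November 2016.
Clinical Review Extension: +702 days → 11 October 2018.

October 11, 2018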